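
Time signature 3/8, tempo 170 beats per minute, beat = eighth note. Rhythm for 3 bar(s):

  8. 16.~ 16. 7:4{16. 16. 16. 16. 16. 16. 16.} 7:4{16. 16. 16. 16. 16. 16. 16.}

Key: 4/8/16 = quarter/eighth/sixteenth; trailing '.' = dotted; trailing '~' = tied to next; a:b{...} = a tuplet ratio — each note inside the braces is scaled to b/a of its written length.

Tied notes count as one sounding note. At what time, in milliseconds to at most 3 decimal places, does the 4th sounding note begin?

1. 0.0ms @ 0 + 529.412ms (3/2)
2. 529.412ms @ 3/2 + 529.412ms (3/2)
3. 1058.824ms @ 3 + 151.261ms (3/7)
4. 1210.084ms @ 24/7 + 151.261ms (3/7)
5. 1361.345ms @ 27/7 + 151.261ms (3/7)
6. 1512.605ms @ 30/7 + 151.261ms (3/7)
7. 1663.866ms @ 33/7 + 151.261ms (3/7)
8. 1815.126ms @ 36/7 + 151.261ms (3/7)
9. 1966.387ms @ 39/7 + 151.261ms (3/7)
10. 2117.647ms @ 6 + 151.261ms (3/7)
11. 2268.908ms @ 45/7 + 151.261ms (3/7)
12. 2420.168ms @ 48/7 + 151.261ms (3/7)
13. 2571.429ms @ 51/7 + 151.261ms (3/7)
14. 2722.689ms @ 54/7 + 151.261ms (3/7)
15. 2873.95ms @ 57/7 + 151.261ms (3/7)
16. 3025.21ms @ 60/7 + 151.261ms (3/7)

note 4 onset = 24/7b = 1210.084ms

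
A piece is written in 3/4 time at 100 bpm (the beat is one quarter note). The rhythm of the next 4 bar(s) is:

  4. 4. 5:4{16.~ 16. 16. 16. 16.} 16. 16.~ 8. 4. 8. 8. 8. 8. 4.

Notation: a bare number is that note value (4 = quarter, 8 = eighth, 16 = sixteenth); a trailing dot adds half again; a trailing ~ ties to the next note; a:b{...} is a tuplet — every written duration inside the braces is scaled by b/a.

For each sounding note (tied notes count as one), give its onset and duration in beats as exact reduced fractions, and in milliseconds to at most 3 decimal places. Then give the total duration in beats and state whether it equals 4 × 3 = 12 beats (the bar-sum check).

1) 0.0ms=0b +900.0ms=3/2b
2) 900.0ms=3/2b +900.0ms=3/2b
3) 1800.0ms=3b +360.0ms=3/5b
4) 2160.0ms=18/5b +180.0ms=3/10b
5) 2340.0ms=39/10b +180.0ms=3/10b
6) 2520.0ms=21/5b +180.0ms=3/10b
7) 2700.0ms=9/2b +225.0ms=3/8b
8) 2925.0ms=39/8b +675.0ms=9/8b
9) 3600.0ms=6b +900.0ms=3/2b
10) 4500.0ms=15/2b +450.0ms=3/4b
11) 4950.0ms=33/4b +450.0ms=3/4b
12) 5400.0ms=9b +450.0ms=3/4b
13) 5850.0ms=39/4b +450.0ms=3/4b
14) 6300.0ms=21/2b +900.0ms=3/2b
Σ=12b of 12 (100bpm 3/4) — PASS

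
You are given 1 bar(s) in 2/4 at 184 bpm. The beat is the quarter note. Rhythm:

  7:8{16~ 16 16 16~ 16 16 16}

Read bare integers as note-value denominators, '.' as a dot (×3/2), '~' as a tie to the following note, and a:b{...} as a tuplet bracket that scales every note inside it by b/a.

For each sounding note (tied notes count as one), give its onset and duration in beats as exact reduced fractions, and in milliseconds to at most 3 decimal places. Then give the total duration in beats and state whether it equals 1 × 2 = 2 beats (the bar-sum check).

1) 0.0ms=0b +186.335ms=4/7b
2) 186.335ms=4/7b +93.168ms=2/7b
3) 279.503ms=6/7b +186.335ms=4/7b
4) 465.839ms=10/7b +93.168ms=2/7b
5) 559.006ms=12/7b +93.168ms=2/7b
Σ=2b of 2 (184bpm 2/4) — PASS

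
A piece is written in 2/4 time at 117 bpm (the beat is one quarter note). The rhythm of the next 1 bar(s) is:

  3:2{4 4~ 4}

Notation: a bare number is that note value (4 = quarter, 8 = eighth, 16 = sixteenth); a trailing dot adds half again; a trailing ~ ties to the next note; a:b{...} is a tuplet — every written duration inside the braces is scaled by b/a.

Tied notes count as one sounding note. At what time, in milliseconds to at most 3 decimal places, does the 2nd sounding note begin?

1. 0.0ms @ 0 + 341.88ms (2/3)
2. 341.88ms @ 2/3 + 683.761ms (4/3)

note 2 onset = 2/3b = 341.88ms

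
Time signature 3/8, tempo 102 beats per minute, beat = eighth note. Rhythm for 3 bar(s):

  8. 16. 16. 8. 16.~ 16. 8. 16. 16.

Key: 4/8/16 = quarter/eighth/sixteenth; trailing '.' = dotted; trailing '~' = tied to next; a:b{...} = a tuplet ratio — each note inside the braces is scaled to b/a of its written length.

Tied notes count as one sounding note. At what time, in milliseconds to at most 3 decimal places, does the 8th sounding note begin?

1. 0.0ms @ 0 + 882.353ms (3/2)
2. 882.353ms @ 3/2 + 441.176ms (3/4)
3. 1323.529ms @ 9/4 + 441.176ms (3/4)
4. 1764.706ms @ 3 + 882.353ms (3/2)
5. 2647.059ms @ 9/2 + 882.353ms (3/2)
6. 3529.412ms @ 6 + 882.353ms (3/2)
7. 4411.765ms @ 15/2 + 441.176ms (3/4)
8. 4852.941ms @ 33/4 + 441.176ms (3/4)

note 8 onset = 33/4b = 4852.941ms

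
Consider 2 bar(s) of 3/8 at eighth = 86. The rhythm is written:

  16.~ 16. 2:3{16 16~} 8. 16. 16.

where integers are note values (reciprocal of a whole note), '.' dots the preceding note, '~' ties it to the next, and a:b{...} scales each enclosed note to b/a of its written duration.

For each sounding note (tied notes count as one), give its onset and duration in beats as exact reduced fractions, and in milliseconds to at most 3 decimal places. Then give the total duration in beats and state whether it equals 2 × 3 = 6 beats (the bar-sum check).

1) 0.0ms=0b +1046.512ms=3/2b
2) 1046.512ms=3/2b +523.256ms=3/4b
3) 1569.767ms=9/4b +1569.767ms=9/4b
4) 3139.535ms=9/2b +523.256ms=3/4b
5) 3662.791ms=21/4b +523.256ms=3/4b
Σ=6b of 6 (86bpm 3/8) — PASS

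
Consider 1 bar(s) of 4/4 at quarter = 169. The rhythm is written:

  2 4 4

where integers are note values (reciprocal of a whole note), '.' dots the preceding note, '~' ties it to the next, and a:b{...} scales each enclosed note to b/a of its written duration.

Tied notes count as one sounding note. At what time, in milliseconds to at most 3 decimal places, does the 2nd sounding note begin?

note 2 onset = 2b = 710.059ms

1. 0.0ms @ 0 + 710.059ms (2)
2. 710.059ms @ 2 + 355.03ms (1)
3. 1065.089ms @ 3 + 355.03ms (1)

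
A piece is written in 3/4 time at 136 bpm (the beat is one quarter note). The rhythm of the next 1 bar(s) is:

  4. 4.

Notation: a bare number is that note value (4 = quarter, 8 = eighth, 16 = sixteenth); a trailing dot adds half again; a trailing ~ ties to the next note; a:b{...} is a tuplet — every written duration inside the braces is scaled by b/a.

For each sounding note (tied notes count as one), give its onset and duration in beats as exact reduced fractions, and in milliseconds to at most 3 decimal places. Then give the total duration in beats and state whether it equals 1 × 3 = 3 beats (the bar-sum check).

1) 0.0ms=0b +661.765ms=3/2b
2) 661.765ms=3/2b +661.765ms=3/2b
Σ=3b of 3 (136bpm 3/4) — PASS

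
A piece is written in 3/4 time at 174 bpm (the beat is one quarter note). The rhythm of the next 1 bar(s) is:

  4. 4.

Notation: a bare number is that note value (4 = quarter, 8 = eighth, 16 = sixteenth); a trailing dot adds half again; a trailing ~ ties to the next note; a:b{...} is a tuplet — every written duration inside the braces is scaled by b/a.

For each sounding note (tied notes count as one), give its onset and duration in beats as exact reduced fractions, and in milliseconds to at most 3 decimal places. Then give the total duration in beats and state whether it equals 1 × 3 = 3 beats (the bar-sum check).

1) 0.0ms=0b +517.241ms=3/2b
2) 517.241ms=3/2b +517.241ms=3/2b
Σ=3b of 3 (174bpm 3/4) — PASS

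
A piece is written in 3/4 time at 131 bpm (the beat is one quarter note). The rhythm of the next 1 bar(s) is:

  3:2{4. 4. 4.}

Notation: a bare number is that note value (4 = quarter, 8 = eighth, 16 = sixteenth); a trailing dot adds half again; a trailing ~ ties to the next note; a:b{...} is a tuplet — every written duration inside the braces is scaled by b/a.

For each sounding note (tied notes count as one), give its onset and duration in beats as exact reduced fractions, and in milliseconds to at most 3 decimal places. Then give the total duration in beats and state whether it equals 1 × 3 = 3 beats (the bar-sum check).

1) 0.0ms=0b +458.015ms=1b
2) 458.015ms=1b +458.015ms=1b
3) 916.031ms=2b +458.015ms=1b
Σ=3b of 3 (131bpm 3/4) — PASS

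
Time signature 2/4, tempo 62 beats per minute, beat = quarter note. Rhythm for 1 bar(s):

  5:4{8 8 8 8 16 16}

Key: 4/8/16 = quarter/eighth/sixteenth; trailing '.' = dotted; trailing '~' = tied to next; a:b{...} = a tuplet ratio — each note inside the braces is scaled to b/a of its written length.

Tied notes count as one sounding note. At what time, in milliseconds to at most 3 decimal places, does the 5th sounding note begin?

note 5 onset = 8/5b = 1548.387ms

1. 0.0ms @ 0 + 387.097ms (2/5)
2. 387.097ms @ 2/5 + 387.097ms (2/5)
3. 774.194ms @ 4/5 + 387.097ms (2/5)
4. 1161.29ms @ 6/5 + 387.097ms (2/5)
5. 1548.387ms @ 8/5 + 193.548ms (1/5)
6. 1741.935ms @ 9/5 + 193.548ms (1/5)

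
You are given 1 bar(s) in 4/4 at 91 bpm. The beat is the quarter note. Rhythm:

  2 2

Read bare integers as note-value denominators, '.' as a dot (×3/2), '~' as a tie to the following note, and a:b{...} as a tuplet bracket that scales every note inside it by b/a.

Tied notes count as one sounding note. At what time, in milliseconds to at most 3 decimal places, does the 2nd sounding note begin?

note 2 onset = 2b = 1318.681ms

1. 0.0ms @ 0 + 1318.681ms (2)
2. 1318.681ms @ 2 + 1318.681ms (2)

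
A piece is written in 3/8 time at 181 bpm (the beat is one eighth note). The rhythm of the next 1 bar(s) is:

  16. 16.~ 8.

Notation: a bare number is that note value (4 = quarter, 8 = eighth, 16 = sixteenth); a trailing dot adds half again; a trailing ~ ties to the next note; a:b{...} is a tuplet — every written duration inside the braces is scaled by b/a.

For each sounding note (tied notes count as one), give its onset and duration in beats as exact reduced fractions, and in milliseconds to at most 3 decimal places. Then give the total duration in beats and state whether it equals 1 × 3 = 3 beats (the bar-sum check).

1) 0.0ms=0b +248.619ms=3/4b
2) 248.619ms=3/4b +745.856ms=9/4b
Σ=3b of 3 (181bpm 3/8) — PASS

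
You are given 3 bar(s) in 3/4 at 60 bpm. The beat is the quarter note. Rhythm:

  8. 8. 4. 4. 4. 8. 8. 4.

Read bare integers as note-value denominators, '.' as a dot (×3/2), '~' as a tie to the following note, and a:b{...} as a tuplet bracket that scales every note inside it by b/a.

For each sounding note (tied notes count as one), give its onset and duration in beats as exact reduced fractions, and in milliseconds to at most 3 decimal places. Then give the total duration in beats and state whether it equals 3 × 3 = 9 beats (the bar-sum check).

1) 0.0ms=0b +750.0ms=3/4b
2) 750.0ms=3/4b +750.0ms=3/4b
3) 1500.0ms=3/2b +1500.0ms=3/2b
4) 3000.0ms=3b +1500.0ms=3/2b
5) 4500.0ms=9/2b +1500.0ms=3/2b
6) 6000.0ms=6b +750.0ms=3/4b
7) 6750.0ms=27/4b +750.0ms=3/4b
8) 7500.0ms=15/2b +1500.0ms=3/2b
Σ=9b of 9 (60bpm 3/4) — PASS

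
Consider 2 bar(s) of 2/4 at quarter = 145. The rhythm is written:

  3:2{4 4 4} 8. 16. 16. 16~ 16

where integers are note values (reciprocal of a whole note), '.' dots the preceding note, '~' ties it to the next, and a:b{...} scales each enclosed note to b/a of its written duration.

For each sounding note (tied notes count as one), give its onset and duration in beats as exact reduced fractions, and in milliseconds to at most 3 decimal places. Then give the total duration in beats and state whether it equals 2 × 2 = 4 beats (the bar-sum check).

1) 0.0ms=0b +275.862ms=2/3b
2) 275.862ms=2/3b +275.862ms=2/3b
3) 551.724ms=4/3b +275.862ms=2/3b
4) 827.586ms=2b +310.345ms=3/4b
5) 1137.931ms=11/4b +155.172ms=3/8b
6) 1293.103ms=25/8b +155.172ms=3/8b
7) 1448.276ms=7/2b +206.897ms=1/2b
Σ=4b of 4 (145bpm 2/4) — PASS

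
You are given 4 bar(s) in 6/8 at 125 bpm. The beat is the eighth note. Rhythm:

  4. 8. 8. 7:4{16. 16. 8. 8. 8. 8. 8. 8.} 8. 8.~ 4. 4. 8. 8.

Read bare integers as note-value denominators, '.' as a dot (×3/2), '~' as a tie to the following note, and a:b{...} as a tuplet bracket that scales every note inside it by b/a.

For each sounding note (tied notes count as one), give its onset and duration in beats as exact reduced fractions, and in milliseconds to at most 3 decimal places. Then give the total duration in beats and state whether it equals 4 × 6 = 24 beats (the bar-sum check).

1) 0.0ms=0b +1440.0ms=3b
2) 1440.0ms=3b +720.0ms=3/2b
3) 2160.0ms=9/2b +720.0ms=3/2b
4) 2880.0ms=6b +205.714ms=3/7b
5) 3085.714ms=45/7b +205.714ms=3/7b
6) 3291.429ms=48/7b +411.429ms=6/7b
7) 3702.857ms=54/7b +411.429ms=6/7b
8) 4114.286ms=60/7b +411.429ms=6/7b
9) 4525.714ms=66/7b +411.429ms=6/7b
10) 4937.143ms=72/7b +411.429ms=6/7b
11) 5348.571ms=78/7b +411.429ms=6/7b
12) 5760.0ms=12b +720.0ms=3/2b
13) 6480.0ms=27/2b +2160.0ms=9/2b
14) 8640.0ms=18b +1440.0ms=3b
15) 10080.0ms=21b +720.0ms=3/2b
16) 10800.0ms=45/2b +720.0ms=3/2b
Σ=24b of 24 (125bpm 6/8) — PASS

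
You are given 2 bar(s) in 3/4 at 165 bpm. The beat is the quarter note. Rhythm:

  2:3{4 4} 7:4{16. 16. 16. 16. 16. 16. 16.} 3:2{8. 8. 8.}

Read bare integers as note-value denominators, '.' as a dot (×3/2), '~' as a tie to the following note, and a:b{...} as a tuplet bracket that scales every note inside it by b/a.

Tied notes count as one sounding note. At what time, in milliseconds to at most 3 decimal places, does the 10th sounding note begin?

note 10 onset = 9/2b = 1636.364ms

1. 0.0ms @ 0 + 545.455ms (3/2)
2. 545.455ms @ 3/2 + 545.455ms (3/2)
3. 1090.909ms @ 3 + 77.922ms (3/14)
4. 1168.831ms @ 45/14 + 77.922ms (3/14)
5. 1246.753ms @ 24/7 + 77.922ms (3/14)
6. 1324.675ms @ 51/14 + 77.922ms (3/14)
7. 1402.597ms @ 27/7 + 77.922ms (3/14)
8. 1480.519ms @ 57/14 + 77.922ms (3/14)
9. 1558.442ms @ 30/7 + 77.922ms (3/14)
10. 1636.364ms @ 9/2 + 181.818ms (1/2)
11. 1818.182ms @ 5 + 181.818ms (1/2)
12. 2000.0ms @ 11/2 + 181.818ms (1/2)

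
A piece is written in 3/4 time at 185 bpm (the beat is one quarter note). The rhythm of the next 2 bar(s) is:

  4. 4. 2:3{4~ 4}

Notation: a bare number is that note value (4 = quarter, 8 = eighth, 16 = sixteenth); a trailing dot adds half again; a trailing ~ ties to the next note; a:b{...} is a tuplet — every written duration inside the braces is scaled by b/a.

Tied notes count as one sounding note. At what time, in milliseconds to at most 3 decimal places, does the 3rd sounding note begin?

note 3 onset = 3b = 972.973ms

1. 0.0ms @ 0 + 486.486ms (3/2)
2. 486.486ms @ 3/2 + 486.486ms (3/2)
3. 972.973ms @ 3 + 972.973ms (3)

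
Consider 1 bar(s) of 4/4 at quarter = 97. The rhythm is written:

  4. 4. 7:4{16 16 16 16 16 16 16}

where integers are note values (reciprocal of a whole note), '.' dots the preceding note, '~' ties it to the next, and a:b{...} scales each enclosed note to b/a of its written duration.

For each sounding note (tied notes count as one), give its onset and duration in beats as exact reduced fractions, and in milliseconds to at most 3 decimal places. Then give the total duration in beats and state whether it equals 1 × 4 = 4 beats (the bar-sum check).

1) 0.0ms=0b +927.835ms=3/2b
2) 927.835ms=3/2b +927.835ms=3/2b
3) 1855.67ms=3b +88.365ms=1/7b
4) 1944.035ms=22/7b +88.365ms=1/7b
5) 2032.401ms=23/7b +88.365ms=1/7b
6) 2120.766ms=24/7b +88.365ms=1/7b
7) 2209.131ms=25/7b +88.365ms=1/7b
8) 2297.496ms=26/7b +88.365ms=1/7b
9) 2385.862ms=27/7b +88.365ms=1/7b
Σ=4b of 4 (97bpm 4/4) — PASS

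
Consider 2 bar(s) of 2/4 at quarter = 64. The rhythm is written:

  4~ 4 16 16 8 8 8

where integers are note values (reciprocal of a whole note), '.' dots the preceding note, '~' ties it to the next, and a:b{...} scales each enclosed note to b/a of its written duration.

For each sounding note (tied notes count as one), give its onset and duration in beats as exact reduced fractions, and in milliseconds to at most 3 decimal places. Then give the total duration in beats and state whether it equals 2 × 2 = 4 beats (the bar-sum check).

1) 0.0ms=0b +1875.0ms=2b
2) 1875.0ms=2b +234.375ms=1/4b
3) 2109.375ms=9/4b +234.375ms=1/4b
4) 2343.75ms=5/2b +468.75ms=1/2b
5) 2812.5ms=3b +468.75ms=1/2b
6) 3281.25ms=7/2b +468.75ms=1/2b
Σ=4b of 4 (64bpm 2/4) — PASS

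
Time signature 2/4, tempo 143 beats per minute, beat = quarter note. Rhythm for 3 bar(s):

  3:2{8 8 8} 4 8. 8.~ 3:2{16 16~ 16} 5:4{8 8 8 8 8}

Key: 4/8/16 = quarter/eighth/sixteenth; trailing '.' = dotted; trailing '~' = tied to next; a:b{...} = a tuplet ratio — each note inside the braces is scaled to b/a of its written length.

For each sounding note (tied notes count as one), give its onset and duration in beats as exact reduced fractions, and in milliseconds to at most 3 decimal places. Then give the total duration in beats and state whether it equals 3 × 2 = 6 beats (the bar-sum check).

1) 0.0ms=0b +139.86ms=1/3b
2) 139.86ms=1/3b +139.86ms=1/3b
3) 279.72ms=2/3b +139.86ms=1/3b
4) 419.58ms=1b +419.58ms=1b
5) 839.161ms=2b +314.685ms=3/4b
6) 1153.846ms=11/4b +384.615ms=11/12b
7) 1538.462ms=11/3b +139.86ms=1/3b
8) 1678.322ms=4b +167.832ms=2/5b
9) 1846.154ms=22/5b +167.832ms=2/5b
10) 2013.986ms=24/5b +167.832ms=2/5b
11) 2181.818ms=26/5b +167.832ms=2/5b
12) 2349.65ms=28/5b +167.832ms=2/5b
Σ=6b of 6 (143bpm 2/4) — PASS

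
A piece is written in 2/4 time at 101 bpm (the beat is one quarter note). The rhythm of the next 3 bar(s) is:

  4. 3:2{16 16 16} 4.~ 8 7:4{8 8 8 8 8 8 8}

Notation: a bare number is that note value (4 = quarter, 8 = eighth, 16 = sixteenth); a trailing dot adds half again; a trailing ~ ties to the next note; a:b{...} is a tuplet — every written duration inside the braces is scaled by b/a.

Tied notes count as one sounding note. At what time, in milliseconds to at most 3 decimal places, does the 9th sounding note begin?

note 9 onset = 34/7b = 2885.431ms

1. 0.0ms @ 0 + 891.089ms (3/2)
2. 891.089ms @ 3/2 + 99.01ms (1/6)
3. 990.099ms @ 5/3 + 99.01ms (1/6)
4. 1089.109ms @ 11/6 + 99.01ms (1/6)
5. 1188.119ms @ 2 + 1188.119ms (2)
6. 2376.238ms @ 4 + 169.731ms (2/7)
7. 2545.969ms @ 30/7 + 169.731ms (2/7)
8. 2715.7ms @ 32/7 + 169.731ms (2/7)
9. 2885.431ms @ 34/7 + 169.731ms (2/7)
10. 3055.163ms @ 36/7 + 169.731ms (2/7)
11. 3224.894ms @ 38/7 + 169.731ms (2/7)
12. 3394.625ms @ 40/7 + 169.731ms (2/7)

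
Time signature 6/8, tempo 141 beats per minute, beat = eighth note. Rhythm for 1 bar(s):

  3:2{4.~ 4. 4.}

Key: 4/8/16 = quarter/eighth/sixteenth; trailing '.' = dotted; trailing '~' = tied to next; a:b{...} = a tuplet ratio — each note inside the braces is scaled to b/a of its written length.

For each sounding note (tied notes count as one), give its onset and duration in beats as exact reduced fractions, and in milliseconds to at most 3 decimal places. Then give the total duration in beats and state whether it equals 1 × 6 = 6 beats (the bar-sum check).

1) 0.0ms=0b +1702.128ms=4b
2) 1702.128ms=4b +851.064ms=2b
Σ=6b of 6 (141bpm 6/8) — PASS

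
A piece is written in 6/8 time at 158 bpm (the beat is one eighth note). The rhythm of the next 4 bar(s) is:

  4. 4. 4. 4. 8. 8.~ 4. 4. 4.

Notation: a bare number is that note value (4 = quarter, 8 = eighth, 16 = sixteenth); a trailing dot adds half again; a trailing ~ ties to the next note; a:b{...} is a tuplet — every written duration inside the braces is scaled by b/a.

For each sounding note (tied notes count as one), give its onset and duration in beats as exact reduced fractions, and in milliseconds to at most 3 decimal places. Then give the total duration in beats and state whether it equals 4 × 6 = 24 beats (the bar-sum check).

1) 0.0ms=0b +1139.241ms=3b
2) 1139.241ms=3b +1139.241ms=3b
3) 2278.481ms=6b +1139.241ms=3b
4) 3417.722ms=9b +1139.241ms=3b
5) 4556.962ms=12b +569.62ms=3/2b
6) 5126.582ms=27/2b +1708.861ms=9/2b
7) 6835.443ms=18b +1139.241ms=3b
8) 7974.684ms=21b +1139.241ms=3b
Σ=24b of 24 (158bpm 6/8) — PASS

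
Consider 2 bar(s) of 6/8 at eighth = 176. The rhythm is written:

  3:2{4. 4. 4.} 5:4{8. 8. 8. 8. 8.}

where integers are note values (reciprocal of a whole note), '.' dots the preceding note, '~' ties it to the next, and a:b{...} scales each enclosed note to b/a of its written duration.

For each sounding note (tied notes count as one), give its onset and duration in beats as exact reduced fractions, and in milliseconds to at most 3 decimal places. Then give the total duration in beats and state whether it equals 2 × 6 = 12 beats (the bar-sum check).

1) 0.0ms=0b +681.818ms=2b
2) 681.818ms=2b +681.818ms=2b
3) 1363.636ms=4b +681.818ms=2b
4) 2045.455ms=6b +409.091ms=6/5b
5) 2454.545ms=36/5b +409.091ms=6/5b
6) 2863.636ms=42/5b +409.091ms=6/5b
7) 3272.727ms=48/5b +409.091ms=6/5b
8) 3681.818ms=54/5b +409.091ms=6/5b
Σ=12b of 12 (176bpm 6/8) — PASS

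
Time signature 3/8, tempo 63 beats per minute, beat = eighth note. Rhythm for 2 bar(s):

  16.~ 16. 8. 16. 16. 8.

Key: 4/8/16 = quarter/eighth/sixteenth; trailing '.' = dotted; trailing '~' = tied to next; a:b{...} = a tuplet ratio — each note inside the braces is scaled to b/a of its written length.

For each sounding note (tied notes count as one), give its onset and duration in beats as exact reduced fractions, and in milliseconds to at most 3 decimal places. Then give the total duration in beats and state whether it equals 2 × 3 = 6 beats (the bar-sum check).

1) 0.0ms=0b +1428.571ms=3/2b
2) 1428.571ms=3/2b +1428.571ms=3/2b
3) 2857.143ms=3b +714.286ms=3/4b
4) 3571.429ms=15/4b +714.286ms=3/4b
5) 4285.714ms=9/2b +1428.571ms=3/2b
Σ=6b of 6 (63bpm 3/8) — PASS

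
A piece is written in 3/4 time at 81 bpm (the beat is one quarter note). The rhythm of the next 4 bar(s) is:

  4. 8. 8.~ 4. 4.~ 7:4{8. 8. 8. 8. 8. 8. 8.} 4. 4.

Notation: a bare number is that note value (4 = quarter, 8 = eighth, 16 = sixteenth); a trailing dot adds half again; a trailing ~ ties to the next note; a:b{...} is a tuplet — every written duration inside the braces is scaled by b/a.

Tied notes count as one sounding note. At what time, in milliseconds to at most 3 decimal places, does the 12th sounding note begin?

1. 0.0ms @ 0 + 1111.111ms (3/2)
2. 1111.111ms @ 3/2 + 555.556ms (3/4)
3. 1666.667ms @ 9/4 + 1666.667ms (9/4)
4. 3333.333ms @ 9/2 + 1428.571ms (27/14)
5. 4761.905ms @ 45/7 + 317.46ms (3/7)
6. 5079.365ms @ 48/7 + 317.46ms (3/7)
7. 5396.825ms @ 51/7 + 317.46ms (3/7)
8. 5714.286ms @ 54/7 + 317.46ms (3/7)
9. 6031.746ms @ 57/7 + 317.46ms (3/7)
10. 6349.206ms @ 60/7 + 317.46ms (3/7)
11. 6666.667ms @ 9 + 1111.111ms (3/2)
12. 7777.778ms @ 21/2 + 1111.111ms (3/2)

note 12 onset = 21/2b = 7777.778ms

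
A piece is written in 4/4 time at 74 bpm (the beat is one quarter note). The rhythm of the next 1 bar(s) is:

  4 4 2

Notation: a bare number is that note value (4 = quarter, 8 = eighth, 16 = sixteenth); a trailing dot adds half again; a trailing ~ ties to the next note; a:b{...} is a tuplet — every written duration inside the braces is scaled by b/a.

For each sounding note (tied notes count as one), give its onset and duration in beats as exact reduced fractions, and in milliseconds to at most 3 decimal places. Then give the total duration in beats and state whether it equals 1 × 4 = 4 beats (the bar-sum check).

1) 0.0ms=0b +810.811ms=1b
2) 810.811ms=1b +810.811ms=1b
3) 1621.622ms=2b +1621.622ms=2b
Σ=4b of 4 (74bpm 4/4) — PASS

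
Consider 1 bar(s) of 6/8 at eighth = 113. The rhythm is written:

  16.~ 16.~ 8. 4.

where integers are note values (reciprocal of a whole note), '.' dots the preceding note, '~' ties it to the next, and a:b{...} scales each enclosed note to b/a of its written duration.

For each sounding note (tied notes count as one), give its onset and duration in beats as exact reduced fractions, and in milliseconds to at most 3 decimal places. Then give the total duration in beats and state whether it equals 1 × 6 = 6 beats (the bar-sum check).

1) 0.0ms=0b +1592.92ms=3b
2) 1592.92ms=3b +1592.92ms=3b
Σ=6b of 6 (113bpm 6/8) — PASS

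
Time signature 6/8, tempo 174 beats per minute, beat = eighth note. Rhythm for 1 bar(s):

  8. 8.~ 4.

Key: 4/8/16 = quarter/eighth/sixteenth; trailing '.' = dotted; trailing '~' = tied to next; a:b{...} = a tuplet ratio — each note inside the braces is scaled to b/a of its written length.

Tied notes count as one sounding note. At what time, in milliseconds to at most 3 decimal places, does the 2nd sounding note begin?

1. 0.0ms @ 0 + 517.241ms (3/2)
2. 517.241ms @ 3/2 + 1551.724ms (9/2)

note 2 onset = 3/2b = 517.241ms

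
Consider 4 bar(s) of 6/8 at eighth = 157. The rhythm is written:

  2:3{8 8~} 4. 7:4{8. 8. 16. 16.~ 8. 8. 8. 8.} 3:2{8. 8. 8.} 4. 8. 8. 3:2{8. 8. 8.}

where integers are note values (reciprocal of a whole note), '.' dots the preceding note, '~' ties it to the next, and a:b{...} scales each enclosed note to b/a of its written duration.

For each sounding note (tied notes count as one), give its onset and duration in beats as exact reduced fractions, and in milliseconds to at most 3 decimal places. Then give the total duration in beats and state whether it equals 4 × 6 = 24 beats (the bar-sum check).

1) 0.0ms=0b +573.248ms=3/2b
2) 573.248ms=3/2b +1719.745ms=9/2b
3) 2292.994ms=6b +327.571ms=6/7b
4) 2620.564ms=48/7b +327.571ms=6/7b
5) 2948.135ms=54/7b +163.785ms=3/7b
6) 3111.92ms=57/7b +491.356ms=9/7b
7) 3603.276ms=66/7b +327.571ms=6/7b
8) 3930.846ms=72/7b +327.571ms=6/7b
9) 4258.417ms=78/7b +327.571ms=6/7b
10) 4585.987ms=12b +382.166ms=1b
11) 4968.153ms=13b +382.166ms=1b
12) 5350.318ms=14b +382.166ms=1b
13) 5732.484ms=15b +1146.497ms=3b
14) 6878.981ms=18b +573.248ms=3/2b
15) 7452.229ms=39/2b +573.248ms=3/2b
16) 8025.478ms=21b +382.166ms=1b
17) 8407.643ms=22b +382.166ms=1b
18) 8789.809ms=23b +382.166ms=1b
Σ=24b of 24 (157bpm 6/8) — PASS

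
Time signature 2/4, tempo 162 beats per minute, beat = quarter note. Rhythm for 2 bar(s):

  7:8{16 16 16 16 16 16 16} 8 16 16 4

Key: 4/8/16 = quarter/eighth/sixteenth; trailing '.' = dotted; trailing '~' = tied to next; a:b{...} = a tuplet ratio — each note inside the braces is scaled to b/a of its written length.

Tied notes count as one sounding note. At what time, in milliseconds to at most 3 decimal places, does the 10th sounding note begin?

1. 0.0ms @ 0 + 105.82ms (2/7)
2. 105.82ms @ 2/7 + 105.82ms (2/7)
3. 211.64ms @ 4/7 + 105.82ms (2/7)
4. 317.46ms @ 6/7 + 105.82ms (2/7)
5. 423.28ms @ 8/7 + 105.82ms (2/7)
6. 529.101ms @ 10/7 + 105.82ms (2/7)
7. 634.921ms @ 12/7 + 105.82ms (2/7)
8. 740.741ms @ 2 + 185.185ms (1/2)
9. 925.926ms @ 5/2 + 92.593ms (1/4)
10. 1018.519ms @ 11/4 + 92.593ms (1/4)
11. 1111.111ms @ 3 + 370.37ms (1)

note 10 onset = 11/4b = 1018.519ms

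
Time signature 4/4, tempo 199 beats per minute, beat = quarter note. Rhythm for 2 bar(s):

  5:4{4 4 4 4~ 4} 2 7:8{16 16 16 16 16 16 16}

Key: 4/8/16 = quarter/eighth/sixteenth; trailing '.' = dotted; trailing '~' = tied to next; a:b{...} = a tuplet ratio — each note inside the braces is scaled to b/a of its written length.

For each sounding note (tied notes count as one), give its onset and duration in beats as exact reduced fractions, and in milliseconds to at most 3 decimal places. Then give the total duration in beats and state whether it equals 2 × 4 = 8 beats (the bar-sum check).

1) 0.0ms=0b +241.206ms=4/5b
2) 241.206ms=4/5b +241.206ms=4/5b
3) 482.412ms=8/5b +241.206ms=4/5b
4) 723.618ms=12/5b +482.412ms=8/5b
5) 1206.03ms=4b +603.015ms=2b
6) 1809.045ms=6b +86.145ms=2/7b
7) 1895.19ms=44/7b +86.145ms=2/7b
8) 1981.335ms=46/7b +86.145ms=2/7b
9) 2067.48ms=48/7b +86.145ms=2/7b
10) 2153.625ms=50/7b +86.145ms=2/7b
11) 2239.77ms=52/7b +86.145ms=2/7b
12) 2325.915ms=54/7b +86.145ms=2/7b
Σ=8b of 8 (199bpm 4/4) — PASS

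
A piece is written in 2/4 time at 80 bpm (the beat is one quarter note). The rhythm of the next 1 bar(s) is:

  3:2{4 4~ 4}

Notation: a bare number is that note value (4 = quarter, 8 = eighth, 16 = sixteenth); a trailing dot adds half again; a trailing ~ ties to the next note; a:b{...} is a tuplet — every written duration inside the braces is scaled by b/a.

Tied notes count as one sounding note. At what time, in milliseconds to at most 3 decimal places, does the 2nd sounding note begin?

1. 0.0ms @ 0 + 500.0ms (2/3)
2. 500.0ms @ 2/3 + 1000.0ms (4/3)

note 2 onset = 2/3b = 500.0ms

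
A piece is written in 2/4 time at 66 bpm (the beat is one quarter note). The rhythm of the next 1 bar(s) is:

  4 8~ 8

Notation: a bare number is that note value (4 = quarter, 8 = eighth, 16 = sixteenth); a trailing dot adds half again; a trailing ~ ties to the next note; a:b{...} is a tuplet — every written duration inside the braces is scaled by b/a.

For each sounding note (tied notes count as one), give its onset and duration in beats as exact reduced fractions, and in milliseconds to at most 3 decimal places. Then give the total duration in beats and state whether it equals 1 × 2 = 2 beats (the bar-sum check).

1) 0.0ms=0b +909.091ms=1b
2) 909.091ms=1b +909.091ms=1b
Σ=2b of 2 (66bpm 2/4) — PASS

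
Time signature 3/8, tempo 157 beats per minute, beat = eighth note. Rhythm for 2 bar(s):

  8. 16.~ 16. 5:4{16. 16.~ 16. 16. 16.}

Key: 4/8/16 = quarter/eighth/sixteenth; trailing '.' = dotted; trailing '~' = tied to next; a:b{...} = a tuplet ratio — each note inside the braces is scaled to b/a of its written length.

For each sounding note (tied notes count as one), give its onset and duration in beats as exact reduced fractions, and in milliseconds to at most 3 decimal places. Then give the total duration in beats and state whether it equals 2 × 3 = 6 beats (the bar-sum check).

1) 0.0ms=0b +573.248ms=3/2b
2) 573.248ms=3/2b +573.248ms=3/2b
3) 1146.497ms=3b +229.299ms=3/5b
4) 1375.796ms=18/5b +458.599ms=6/5b
5) 1834.395ms=24/5b +229.299ms=3/5b
6) 2063.694ms=27/5b +229.299ms=3/5b
Σ=6b of 6 (157bpm 3/8) — PASS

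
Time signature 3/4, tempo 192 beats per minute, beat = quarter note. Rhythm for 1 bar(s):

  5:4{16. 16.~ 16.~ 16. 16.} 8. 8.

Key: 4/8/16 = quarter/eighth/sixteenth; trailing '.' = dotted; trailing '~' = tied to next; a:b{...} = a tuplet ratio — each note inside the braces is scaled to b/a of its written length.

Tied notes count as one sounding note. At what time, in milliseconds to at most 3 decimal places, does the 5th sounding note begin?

note 5 onset = 9/4b = 703.125ms

1. 0.0ms @ 0 + 93.75ms (3/10)
2. 93.75ms @ 3/10 + 281.25ms (9/10)
3. 375.0ms @ 6/5 + 93.75ms (3/10)
4. 468.75ms @ 3/2 + 234.375ms (3/4)
5. 703.125ms @ 9/4 + 234.375ms (3/4)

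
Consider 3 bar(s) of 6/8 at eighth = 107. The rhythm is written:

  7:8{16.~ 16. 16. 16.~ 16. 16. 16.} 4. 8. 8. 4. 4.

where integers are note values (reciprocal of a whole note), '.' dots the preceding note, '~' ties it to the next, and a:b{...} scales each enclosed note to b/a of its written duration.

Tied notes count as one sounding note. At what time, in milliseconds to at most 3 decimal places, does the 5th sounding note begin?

note 5 onset = 36/7b = 2883.845ms

1. 0.0ms @ 0 + 961.282ms (12/7)
2. 961.282ms @ 12/7 + 480.641ms (6/7)
3. 1441.923ms @ 18/7 + 961.282ms (12/7)
4. 2403.204ms @ 30/7 + 480.641ms (6/7)
5. 2883.845ms @ 36/7 + 480.641ms (6/7)
6. 3364.486ms @ 6 + 1682.243ms (3)
7. 5046.729ms @ 9 + 841.121ms (3/2)
8. 5887.85ms @ 21/2 + 841.121ms (3/2)
9. 6728.972ms @ 12 + 1682.243ms (3)
10. 8411.215ms @ 15 + 1682.243ms (3)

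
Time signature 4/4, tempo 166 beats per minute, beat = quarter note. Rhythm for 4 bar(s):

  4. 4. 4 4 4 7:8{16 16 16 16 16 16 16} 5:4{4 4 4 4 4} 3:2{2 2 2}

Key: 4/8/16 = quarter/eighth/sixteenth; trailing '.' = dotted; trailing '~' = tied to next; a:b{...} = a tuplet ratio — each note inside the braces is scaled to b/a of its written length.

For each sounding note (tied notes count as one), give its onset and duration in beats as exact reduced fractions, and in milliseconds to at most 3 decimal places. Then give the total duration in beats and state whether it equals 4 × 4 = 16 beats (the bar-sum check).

1) 0.0ms=0b +542.169ms=3/2b
2) 542.169ms=3/2b +542.169ms=3/2b
3) 1084.337ms=3b +361.446ms=1b
4) 1445.783ms=4b +361.446ms=1b
5) 1807.229ms=5b +361.446ms=1b
6) 2168.675ms=6b +103.27ms=2/7b
7) 2271.945ms=44/7b +103.27ms=2/7b
8) 2375.215ms=46/7b +103.27ms=2/7b
9) 2478.485ms=48/7b +103.27ms=2/7b
10) 2581.756ms=50/7b +103.27ms=2/7b
11) 2685.026ms=52/7b +103.27ms=2/7b
12) 2788.296ms=54/7b +103.27ms=2/7b
13) 2891.566ms=8b +289.157ms=4/5b
14) 3180.723ms=44/5b +289.157ms=4/5b
15) 3469.88ms=48/5b +289.157ms=4/5b
16) 3759.036ms=52/5b +289.157ms=4/5b
17) 4048.193ms=56/5b +289.157ms=4/5b
18) 4337.349ms=12b +481.928ms=4/3b
19) 4819.277ms=40/3b +481.928ms=4/3b
20) 5301.205ms=44/3b +481.928ms=4/3b
Σ=16b of 16 (166bpm 4/4) — PASS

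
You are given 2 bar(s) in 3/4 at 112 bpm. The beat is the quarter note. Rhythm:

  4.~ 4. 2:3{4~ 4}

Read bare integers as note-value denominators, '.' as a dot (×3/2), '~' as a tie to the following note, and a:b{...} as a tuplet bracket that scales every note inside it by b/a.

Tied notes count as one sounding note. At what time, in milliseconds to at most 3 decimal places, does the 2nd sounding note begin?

1. 0.0ms @ 0 + 1607.143ms (3)
2. 1607.143ms @ 3 + 1607.143ms (3)

note 2 onset = 3b = 1607.143ms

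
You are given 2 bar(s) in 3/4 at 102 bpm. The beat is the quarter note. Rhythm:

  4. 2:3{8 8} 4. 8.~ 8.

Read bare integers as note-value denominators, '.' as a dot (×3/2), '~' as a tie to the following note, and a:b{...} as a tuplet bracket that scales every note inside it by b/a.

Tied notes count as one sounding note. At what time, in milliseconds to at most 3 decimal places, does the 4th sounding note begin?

note 4 onset = 3b = 1764.706ms

1. 0.0ms @ 0 + 882.353ms (3/2)
2. 882.353ms @ 3/2 + 441.176ms (3/4)
3. 1323.529ms @ 9/4 + 441.176ms (3/4)
4. 1764.706ms @ 3 + 882.353ms (3/2)
5. 2647.059ms @ 9/2 + 882.353ms (3/2)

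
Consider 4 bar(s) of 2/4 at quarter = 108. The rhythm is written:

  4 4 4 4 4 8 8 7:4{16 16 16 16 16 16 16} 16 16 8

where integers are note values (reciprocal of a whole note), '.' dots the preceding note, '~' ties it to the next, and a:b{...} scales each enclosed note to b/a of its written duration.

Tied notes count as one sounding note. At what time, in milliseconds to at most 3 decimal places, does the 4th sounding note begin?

note 4 onset = 3b = 1666.667ms

1. 0.0ms @ 0 + 555.556ms (1)
2. 555.556ms @ 1 + 555.556ms (1)
3. 1111.111ms @ 2 + 555.556ms (1)
4. 1666.667ms @ 3 + 555.556ms (1)
5. 2222.222ms @ 4 + 555.556ms (1)
6. 2777.778ms @ 5 + 277.778ms (1/2)
7. 3055.556ms @ 11/2 + 277.778ms (1/2)
8. 3333.333ms @ 6 + 79.365ms (1/7)
9. 3412.698ms @ 43/7 + 79.365ms (1/7)
10. 3492.063ms @ 44/7 + 79.365ms (1/7)
11. 3571.429ms @ 45/7 + 79.365ms (1/7)
12. 3650.794ms @ 46/7 + 79.365ms (1/7)
13. 3730.159ms @ 47/7 + 79.365ms (1/7)
14. 3809.524ms @ 48/7 + 79.365ms (1/7)
15. 3888.889ms @ 7 + 138.889ms (1/4)
16. 4027.778ms @ 29/4 + 138.889ms (1/4)
17. 4166.667ms @ 15/2 + 277.778ms (1/2)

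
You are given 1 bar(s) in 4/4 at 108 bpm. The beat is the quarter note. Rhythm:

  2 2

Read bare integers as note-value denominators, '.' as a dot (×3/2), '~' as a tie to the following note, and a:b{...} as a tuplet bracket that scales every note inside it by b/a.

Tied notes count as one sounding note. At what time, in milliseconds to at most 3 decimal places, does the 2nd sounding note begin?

note 2 onset = 2b = 1111.111ms

1. 0.0ms @ 0 + 1111.111ms (2)
2. 1111.111ms @ 2 + 1111.111ms (2)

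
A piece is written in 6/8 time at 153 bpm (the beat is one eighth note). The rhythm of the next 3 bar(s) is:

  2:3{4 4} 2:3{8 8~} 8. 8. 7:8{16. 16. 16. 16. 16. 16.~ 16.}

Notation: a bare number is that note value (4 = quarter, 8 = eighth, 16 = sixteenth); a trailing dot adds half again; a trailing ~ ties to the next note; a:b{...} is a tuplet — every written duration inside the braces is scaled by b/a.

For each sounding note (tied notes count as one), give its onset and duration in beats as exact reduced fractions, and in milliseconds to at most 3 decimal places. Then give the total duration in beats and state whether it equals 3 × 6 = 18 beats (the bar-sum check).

1) 0.0ms=0b +1176.471ms=3b
2) 1176.471ms=3b +1176.471ms=3b
3) 2352.941ms=6b +588.235ms=3/2b
4) 2941.176ms=15/2b +1176.471ms=3b
5) 4117.647ms=21/2b +588.235ms=3/2b
6) 4705.882ms=12b +336.134ms=6/7b
7) 5042.017ms=90/7b +336.134ms=6/7b
8) 5378.151ms=96/7b +336.134ms=6/7b
9) 5714.286ms=102/7b +336.134ms=6/7b
10) 6050.42ms=108/7b +336.134ms=6/7b
11) 6386.555ms=114/7b +672.269ms=12/7b
Σ=18b of 18 (153bpm 6/8) — PASS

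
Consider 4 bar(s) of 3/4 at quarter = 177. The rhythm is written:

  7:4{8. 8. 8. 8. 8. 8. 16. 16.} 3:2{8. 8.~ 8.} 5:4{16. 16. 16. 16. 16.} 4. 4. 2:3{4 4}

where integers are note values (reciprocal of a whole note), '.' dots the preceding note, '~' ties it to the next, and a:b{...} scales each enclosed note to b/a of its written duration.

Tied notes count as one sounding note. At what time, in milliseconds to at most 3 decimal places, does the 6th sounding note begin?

1. 0.0ms @ 0 + 145.278ms (3/7)
2. 145.278ms @ 3/7 + 145.278ms (3/7)
3. 290.557ms @ 6/7 + 145.278ms (3/7)
4. 435.835ms @ 9/7 + 145.278ms (3/7)
5. 581.114ms @ 12/7 + 145.278ms (3/7)
6. 726.392ms @ 15/7 + 145.278ms (3/7)
7. 871.671ms @ 18/7 + 72.639ms (3/14)
8. 944.31ms @ 39/14 + 72.639ms (3/14)
9. 1016.949ms @ 3 + 169.492ms (1/2)
10. 1186.441ms @ 7/2 + 338.983ms (1)
11. 1525.424ms @ 9/2 + 101.695ms (3/10)
12. 1627.119ms @ 24/5 + 101.695ms (3/10)
13. 1728.814ms @ 51/10 + 101.695ms (3/10)
14. 1830.508ms @ 27/5 + 101.695ms (3/10)
15. 1932.203ms @ 57/10 + 101.695ms (3/10)
16. 2033.898ms @ 6 + 508.475ms (3/2)
17. 2542.373ms @ 15/2 + 508.475ms (3/2)
18. 3050.847ms @ 9 + 508.475ms (3/2)
19. 3559.322ms @ 21/2 + 508.475ms (3/2)

note 6 onset = 15/7b = 726.392ms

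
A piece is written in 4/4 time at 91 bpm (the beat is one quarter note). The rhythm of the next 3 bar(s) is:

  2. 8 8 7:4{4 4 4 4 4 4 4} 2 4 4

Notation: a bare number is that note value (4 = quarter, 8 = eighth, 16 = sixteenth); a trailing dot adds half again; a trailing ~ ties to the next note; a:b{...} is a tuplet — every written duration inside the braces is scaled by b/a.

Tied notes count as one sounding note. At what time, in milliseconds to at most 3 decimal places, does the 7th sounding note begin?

note 7 onset = 40/7b = 3767.661ms

1. 0.0ms @ 0 + 1978.022ms (3)
2. 1978.022ms @ 3 + 329.67ms (1/2)
3. 2307.692ms @ 7/2 + 329.67ms (1/2)
4. 2637.363ms @ 4 + 376.766ms (4/7)
5. 3014.129ms @ 32/7 + 376.766ms (4/7)
6. 3390.895ms @ 36/7 + 376.766ms (4/7)
7. 3767.661ms @ 40/7 + 376.766ms (4/7)
8. 4144.427ms @ 44/7 + 376.766ms (4/7)
9. 4521.193ms @ 48/7 + 376.766ms (4/7)
10. 4897.959ms @ 52/7 + 376.766ms (4/7)
11. 5274.725ms @ 8 + 1318.681ms (2)
12. 6593.407ms @ 10 + 659.341ms (1)
13. 7252.747ms @ 11 + 659.341ms (1)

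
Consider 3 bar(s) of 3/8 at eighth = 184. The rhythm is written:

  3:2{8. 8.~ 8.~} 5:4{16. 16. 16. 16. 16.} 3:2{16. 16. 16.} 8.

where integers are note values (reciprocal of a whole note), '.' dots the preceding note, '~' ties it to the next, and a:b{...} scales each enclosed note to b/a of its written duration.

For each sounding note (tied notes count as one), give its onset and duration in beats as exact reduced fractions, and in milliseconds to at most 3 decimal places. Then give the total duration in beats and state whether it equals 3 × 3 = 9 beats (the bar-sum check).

1) 0.0ms=0b +326.087ms=1b
2) 326.087ms=1b +847.826ms=13/5b
3) 1173.913ms=18/5b +195.652ms=3/5b
4) 1369.565ms=21/5b +195.652ms=3/5b
5) 1565.217ms=24/5b +195.652ms=3/5b
6) 1760.87ms=27/5b +195.652ms=3/5b
7) 1956.522ms=6b +163.043ms=1/2b
8) 2119.565ms=13/2b +163.043ms=1/2b
9) 2282.609ms=7b +163.043ms=1/2b
10) 2445.652ms=15/2b +489.13ms=3/2b
Σ=9b of 9 (184bpm 3/8) — PASS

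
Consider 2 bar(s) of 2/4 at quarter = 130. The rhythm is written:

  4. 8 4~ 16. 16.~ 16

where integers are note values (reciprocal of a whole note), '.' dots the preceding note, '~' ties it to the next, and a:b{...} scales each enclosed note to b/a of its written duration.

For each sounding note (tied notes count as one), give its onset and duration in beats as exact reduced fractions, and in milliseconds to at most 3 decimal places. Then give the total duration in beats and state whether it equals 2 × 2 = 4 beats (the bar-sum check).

1) 0.0ms=0b +692.308ms=3/2b
2) 692.308ms=3/2b +230.769ms=1/2b
3) 923.077ms=2b +634.615ms=11/8b
4) 1557.692ms=27/8b +288.462ms=5/8b
Σ=4b of 4 (130bpm 2/4) — PASS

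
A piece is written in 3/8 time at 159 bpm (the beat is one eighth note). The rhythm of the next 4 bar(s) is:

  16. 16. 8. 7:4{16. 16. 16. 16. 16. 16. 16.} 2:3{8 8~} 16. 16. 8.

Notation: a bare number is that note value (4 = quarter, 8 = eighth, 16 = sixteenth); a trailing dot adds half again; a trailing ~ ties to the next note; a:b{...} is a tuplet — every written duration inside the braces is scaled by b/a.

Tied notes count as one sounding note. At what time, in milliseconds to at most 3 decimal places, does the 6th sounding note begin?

1. 0.0ms @ 0 + 283.019ms (3/4)
2. 283.019ms @ 3/4 + 283.019ms (3/4)
3. 566.038ms @ 3/2 + 566.038ms (3/2)
4. 1132.075ms @ 3 + 161.725ms (3/7)
5. 1293.801ms @ 24/7 + 161.725ms (3/7)
6. 1455.526ms @ 27/7 + 161.725ms (3/7)
7. 1617.251ms @ 30/7 + 161.725ms (3/7)
8. 1778.976ms @ 33/7 + 161.725ms (3/7)
9. 1940.701ms @ 36/7 + 161.725ms (3/7)
10. 2102.426ms @ 39/7 + 161.725ms (3/7)
11. 2264.151ms @ 6 + 566.038ms (3/2)
12. 2830.189ms @ 15/2 + 849.057ms (9/4)
13. 3679.245ms @ 39/4 + 283.019ms (3/4)
14. 3962.264ms @ 21/2 + 566.038ms (3/2)

note 6 onset = 27/7b = 1455.526ms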